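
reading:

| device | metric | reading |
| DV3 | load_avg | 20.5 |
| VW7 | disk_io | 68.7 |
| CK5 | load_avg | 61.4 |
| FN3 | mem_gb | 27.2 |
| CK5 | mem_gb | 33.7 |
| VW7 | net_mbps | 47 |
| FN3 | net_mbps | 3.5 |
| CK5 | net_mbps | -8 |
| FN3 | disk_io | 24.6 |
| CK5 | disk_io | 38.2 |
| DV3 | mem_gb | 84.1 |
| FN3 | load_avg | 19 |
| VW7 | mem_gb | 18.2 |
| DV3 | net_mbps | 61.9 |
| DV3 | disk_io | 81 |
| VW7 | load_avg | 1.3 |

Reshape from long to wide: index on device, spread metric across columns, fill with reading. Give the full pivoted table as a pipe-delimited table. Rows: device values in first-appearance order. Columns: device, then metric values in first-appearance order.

| device | load_avg | disk_io | mem_gb | net_mbps |
| DV3 | 20.5 | 81 | 84.1 | 61.9 |
| VW7 | 1.3 | 68.7 | 18.2 | 47 |
| CK5 | 61.4 | 38.2 | 33.7 | -8 |
| FN3 | 19 | 24.6 | 27.2 | 3.5 |

Columns: device plus the 4 distinct metric values (load_avg, disk_io, mem_gb, net_mbps).
For example, row DV3 column load_avg takes reading=20.5 from the long row (DV3, load_avg).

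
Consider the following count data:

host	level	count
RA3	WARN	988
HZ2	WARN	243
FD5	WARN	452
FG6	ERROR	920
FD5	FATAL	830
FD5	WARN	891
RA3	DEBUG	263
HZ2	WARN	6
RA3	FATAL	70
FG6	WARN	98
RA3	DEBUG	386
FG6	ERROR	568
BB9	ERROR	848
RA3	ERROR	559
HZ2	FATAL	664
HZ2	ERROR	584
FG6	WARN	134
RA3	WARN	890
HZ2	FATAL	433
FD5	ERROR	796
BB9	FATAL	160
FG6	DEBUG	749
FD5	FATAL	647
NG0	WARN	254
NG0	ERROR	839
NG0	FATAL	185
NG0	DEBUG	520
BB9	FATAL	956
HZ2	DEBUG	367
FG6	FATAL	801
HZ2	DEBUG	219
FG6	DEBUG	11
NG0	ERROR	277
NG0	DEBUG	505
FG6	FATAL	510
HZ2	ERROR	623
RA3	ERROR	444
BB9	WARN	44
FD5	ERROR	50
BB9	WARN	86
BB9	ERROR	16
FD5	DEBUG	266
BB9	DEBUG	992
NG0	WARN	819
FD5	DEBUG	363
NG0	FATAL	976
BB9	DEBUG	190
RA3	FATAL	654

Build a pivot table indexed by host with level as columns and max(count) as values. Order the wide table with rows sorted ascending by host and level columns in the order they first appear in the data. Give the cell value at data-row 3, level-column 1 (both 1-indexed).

134

With rows sorted ascending by host, row 3 is host=FG6. level columns in first-appearance order: WARN, ERROR, FATAL, DEBUG; column 1 is WARN.
Long rows with host=FG6, level=WARN: max(98, 134) = 134.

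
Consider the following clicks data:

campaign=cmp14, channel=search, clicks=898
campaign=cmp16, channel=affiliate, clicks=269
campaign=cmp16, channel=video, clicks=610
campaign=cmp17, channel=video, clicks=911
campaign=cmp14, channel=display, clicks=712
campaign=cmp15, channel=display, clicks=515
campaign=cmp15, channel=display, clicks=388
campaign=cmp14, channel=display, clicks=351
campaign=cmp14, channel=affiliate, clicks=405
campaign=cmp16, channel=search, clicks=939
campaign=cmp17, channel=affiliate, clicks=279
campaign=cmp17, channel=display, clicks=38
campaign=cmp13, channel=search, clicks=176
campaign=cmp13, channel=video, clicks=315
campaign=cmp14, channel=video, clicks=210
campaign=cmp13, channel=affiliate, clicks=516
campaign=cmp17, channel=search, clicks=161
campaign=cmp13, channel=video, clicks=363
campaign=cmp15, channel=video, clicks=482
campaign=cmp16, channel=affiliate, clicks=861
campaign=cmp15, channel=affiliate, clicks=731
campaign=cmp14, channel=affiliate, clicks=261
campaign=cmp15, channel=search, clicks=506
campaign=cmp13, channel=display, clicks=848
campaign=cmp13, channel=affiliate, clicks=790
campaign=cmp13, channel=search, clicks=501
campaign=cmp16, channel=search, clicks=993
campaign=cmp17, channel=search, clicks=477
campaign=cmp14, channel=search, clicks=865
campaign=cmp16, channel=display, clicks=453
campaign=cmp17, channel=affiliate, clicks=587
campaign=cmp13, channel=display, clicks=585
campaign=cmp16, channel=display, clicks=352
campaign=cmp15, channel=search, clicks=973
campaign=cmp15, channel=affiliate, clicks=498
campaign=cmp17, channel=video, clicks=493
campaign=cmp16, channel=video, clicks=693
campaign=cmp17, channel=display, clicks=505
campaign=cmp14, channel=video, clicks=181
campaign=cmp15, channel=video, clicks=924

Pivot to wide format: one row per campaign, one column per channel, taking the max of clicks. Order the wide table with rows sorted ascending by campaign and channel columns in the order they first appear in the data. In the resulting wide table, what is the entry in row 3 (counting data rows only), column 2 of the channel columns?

With rows sorted ascending by campaign, row 3 is campaign=cmp15. channel columns in first-appearance order: search, affiliate, video, display; column 2 is affiliate.
Long rows with campaign=cmp15, channel=affiliate: max(731, 498) = 731.

731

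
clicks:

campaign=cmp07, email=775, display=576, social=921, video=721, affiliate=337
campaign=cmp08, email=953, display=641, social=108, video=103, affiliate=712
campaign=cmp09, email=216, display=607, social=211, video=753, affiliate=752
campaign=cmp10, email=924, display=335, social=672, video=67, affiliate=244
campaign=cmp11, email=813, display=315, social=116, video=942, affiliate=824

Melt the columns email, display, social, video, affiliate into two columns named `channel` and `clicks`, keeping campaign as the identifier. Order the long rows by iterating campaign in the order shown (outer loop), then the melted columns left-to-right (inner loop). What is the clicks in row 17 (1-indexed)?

25 rows total (5 × 5). Row 17: index ⌊(17-1)/5⌋ = 3 into campaign → cmp10; (17-1) mod 5 = 1 into the melted columns → display.
So row 17 is (cmp10, display, 335); clicks = 335.

335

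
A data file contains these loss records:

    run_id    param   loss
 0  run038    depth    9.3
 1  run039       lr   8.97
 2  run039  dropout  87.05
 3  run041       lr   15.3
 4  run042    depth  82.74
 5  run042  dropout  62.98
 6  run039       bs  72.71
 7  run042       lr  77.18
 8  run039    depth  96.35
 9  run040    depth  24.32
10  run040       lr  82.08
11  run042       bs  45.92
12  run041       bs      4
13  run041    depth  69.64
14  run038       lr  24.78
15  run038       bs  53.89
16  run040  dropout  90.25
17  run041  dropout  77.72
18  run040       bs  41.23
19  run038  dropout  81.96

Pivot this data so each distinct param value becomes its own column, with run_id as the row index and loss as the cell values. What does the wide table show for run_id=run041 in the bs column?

4

Wide layout: rows indexed by run_id, columns are the 4 distinct param values (depth, lr, dropout, bs).
Cell (run_id=run041, param=bs) draws from the long row where run_id=run041 and param=bs, which has loss=4.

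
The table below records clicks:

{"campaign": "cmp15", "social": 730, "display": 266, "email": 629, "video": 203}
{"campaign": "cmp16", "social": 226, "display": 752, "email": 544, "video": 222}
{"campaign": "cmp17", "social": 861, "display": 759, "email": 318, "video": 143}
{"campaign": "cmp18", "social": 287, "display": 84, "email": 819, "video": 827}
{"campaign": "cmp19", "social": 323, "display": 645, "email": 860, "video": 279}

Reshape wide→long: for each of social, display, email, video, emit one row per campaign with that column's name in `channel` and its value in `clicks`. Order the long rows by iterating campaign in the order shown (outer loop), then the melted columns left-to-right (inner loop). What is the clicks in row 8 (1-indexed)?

20 rows total (5 × 4). Row 8: index ⌊(8-1)/4⌋ = 1 into campaign → cmp16; (8-1) mod 4 = 3 into the melted columns → video.
So row 8 is (cmp16, video, 222); clicks = 222.

222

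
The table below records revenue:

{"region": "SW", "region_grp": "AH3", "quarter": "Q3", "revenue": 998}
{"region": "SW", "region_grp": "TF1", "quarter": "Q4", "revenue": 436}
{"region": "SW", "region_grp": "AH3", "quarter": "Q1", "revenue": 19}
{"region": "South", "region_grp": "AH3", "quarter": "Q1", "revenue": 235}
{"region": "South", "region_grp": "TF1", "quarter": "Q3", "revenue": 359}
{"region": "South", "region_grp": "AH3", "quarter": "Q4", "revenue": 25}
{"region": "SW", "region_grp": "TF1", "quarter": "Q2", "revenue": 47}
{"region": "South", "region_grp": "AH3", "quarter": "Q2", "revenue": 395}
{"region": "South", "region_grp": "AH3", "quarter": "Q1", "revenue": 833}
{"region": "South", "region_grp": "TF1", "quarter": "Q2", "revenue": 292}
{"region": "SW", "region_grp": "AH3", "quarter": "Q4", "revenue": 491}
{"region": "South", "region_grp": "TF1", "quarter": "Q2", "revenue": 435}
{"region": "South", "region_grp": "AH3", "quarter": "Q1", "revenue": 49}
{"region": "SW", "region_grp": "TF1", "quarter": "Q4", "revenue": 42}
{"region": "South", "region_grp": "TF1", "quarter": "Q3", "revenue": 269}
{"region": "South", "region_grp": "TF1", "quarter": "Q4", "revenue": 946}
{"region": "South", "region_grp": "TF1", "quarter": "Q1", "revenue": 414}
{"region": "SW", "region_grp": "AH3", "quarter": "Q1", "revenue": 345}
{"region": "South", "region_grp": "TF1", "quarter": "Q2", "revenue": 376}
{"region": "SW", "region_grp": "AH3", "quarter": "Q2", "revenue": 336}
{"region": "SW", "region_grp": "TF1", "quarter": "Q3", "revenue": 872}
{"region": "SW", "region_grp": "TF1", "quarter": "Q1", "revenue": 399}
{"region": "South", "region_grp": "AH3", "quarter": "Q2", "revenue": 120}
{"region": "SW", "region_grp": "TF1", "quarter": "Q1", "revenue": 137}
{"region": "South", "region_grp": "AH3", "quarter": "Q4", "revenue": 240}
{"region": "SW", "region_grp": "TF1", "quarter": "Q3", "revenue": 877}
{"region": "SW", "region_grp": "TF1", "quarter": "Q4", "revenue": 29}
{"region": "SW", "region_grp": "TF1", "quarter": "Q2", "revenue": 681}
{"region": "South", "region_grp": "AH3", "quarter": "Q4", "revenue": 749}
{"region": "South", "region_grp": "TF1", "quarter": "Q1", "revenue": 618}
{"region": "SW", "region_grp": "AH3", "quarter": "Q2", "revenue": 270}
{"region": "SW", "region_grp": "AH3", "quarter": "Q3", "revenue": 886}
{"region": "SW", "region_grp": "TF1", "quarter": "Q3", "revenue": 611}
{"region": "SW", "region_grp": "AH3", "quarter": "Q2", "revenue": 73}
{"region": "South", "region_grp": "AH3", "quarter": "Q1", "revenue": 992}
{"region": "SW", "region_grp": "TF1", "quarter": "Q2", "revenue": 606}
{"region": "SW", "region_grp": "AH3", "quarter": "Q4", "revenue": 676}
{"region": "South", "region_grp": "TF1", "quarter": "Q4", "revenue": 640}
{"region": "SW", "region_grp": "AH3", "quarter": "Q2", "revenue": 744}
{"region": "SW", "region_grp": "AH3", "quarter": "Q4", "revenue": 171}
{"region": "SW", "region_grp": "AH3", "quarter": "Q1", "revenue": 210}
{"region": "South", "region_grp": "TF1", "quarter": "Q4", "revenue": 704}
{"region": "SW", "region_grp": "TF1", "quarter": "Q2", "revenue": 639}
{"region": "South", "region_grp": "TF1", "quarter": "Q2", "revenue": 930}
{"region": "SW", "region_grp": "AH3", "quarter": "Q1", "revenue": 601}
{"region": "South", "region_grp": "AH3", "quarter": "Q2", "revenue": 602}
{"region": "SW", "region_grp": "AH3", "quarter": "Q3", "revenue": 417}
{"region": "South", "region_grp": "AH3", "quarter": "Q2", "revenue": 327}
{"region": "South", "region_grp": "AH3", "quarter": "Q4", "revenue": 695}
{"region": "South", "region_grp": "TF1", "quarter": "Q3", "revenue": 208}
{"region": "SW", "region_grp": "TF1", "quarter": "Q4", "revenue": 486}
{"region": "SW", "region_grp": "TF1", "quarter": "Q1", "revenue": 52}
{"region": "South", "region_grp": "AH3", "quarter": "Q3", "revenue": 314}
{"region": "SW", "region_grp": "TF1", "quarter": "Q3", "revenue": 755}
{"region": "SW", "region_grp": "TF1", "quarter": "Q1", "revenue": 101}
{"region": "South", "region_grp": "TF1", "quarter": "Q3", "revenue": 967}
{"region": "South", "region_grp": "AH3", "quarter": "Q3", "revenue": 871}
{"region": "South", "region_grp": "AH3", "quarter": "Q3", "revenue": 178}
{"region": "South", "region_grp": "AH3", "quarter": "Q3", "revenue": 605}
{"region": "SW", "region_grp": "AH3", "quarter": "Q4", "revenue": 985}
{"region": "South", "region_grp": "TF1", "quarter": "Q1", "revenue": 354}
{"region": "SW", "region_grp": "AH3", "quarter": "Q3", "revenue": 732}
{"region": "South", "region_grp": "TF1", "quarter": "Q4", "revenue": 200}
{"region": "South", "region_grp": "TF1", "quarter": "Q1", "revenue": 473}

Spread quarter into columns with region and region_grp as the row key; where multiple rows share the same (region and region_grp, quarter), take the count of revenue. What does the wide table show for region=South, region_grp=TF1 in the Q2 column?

4

Rows with region=South, region_grp=TF1 and quarter=Q2: revenue values are 292, 435, 376, 930.
4 rows match — count = 4.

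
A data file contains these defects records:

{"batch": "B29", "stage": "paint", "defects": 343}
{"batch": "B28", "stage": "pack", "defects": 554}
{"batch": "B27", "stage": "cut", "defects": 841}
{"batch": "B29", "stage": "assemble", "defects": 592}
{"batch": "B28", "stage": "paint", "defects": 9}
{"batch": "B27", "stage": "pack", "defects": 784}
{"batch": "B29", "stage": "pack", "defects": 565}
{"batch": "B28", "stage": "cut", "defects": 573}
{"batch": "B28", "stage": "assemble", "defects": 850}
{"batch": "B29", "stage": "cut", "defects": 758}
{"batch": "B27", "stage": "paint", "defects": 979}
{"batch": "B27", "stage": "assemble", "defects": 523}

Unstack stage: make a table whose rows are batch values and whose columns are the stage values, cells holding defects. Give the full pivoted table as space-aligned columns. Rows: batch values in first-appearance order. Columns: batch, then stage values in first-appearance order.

batch  paint  pack  cut  assemble
B29    343    565   758  592     
B28    9      554   573  850     
B27    979    784   841  523     

Columns: batch plus the 4 distinct stage values (paint, pack, cut, assemble).
For example, row B29 column paint takes defects=343 from the long row (B29, paint).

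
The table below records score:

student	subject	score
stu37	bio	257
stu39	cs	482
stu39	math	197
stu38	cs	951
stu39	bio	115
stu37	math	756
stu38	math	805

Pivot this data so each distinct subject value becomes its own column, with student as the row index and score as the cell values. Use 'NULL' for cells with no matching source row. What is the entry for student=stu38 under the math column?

The long row with student=stu38, subject=math has score=805.

805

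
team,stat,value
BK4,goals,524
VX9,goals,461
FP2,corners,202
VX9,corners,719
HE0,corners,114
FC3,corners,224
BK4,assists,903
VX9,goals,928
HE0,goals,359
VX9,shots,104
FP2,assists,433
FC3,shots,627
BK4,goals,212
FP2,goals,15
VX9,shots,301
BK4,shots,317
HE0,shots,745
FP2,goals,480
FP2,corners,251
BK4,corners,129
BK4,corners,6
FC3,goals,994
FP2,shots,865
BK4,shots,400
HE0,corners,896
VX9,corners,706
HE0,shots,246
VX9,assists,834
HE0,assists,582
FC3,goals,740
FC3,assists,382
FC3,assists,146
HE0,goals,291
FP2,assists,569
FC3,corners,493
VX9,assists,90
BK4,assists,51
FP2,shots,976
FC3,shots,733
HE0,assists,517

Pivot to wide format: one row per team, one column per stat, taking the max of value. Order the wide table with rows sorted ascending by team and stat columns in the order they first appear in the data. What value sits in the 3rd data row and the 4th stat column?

With rows sorted ascending by team, row 3 is team=FP2. stat columns in first-appearance order: goals, corners, assists, shots; column 4 is shots.
Long rows with team=FP2, stat=shots: max(865, 976) = 976.

976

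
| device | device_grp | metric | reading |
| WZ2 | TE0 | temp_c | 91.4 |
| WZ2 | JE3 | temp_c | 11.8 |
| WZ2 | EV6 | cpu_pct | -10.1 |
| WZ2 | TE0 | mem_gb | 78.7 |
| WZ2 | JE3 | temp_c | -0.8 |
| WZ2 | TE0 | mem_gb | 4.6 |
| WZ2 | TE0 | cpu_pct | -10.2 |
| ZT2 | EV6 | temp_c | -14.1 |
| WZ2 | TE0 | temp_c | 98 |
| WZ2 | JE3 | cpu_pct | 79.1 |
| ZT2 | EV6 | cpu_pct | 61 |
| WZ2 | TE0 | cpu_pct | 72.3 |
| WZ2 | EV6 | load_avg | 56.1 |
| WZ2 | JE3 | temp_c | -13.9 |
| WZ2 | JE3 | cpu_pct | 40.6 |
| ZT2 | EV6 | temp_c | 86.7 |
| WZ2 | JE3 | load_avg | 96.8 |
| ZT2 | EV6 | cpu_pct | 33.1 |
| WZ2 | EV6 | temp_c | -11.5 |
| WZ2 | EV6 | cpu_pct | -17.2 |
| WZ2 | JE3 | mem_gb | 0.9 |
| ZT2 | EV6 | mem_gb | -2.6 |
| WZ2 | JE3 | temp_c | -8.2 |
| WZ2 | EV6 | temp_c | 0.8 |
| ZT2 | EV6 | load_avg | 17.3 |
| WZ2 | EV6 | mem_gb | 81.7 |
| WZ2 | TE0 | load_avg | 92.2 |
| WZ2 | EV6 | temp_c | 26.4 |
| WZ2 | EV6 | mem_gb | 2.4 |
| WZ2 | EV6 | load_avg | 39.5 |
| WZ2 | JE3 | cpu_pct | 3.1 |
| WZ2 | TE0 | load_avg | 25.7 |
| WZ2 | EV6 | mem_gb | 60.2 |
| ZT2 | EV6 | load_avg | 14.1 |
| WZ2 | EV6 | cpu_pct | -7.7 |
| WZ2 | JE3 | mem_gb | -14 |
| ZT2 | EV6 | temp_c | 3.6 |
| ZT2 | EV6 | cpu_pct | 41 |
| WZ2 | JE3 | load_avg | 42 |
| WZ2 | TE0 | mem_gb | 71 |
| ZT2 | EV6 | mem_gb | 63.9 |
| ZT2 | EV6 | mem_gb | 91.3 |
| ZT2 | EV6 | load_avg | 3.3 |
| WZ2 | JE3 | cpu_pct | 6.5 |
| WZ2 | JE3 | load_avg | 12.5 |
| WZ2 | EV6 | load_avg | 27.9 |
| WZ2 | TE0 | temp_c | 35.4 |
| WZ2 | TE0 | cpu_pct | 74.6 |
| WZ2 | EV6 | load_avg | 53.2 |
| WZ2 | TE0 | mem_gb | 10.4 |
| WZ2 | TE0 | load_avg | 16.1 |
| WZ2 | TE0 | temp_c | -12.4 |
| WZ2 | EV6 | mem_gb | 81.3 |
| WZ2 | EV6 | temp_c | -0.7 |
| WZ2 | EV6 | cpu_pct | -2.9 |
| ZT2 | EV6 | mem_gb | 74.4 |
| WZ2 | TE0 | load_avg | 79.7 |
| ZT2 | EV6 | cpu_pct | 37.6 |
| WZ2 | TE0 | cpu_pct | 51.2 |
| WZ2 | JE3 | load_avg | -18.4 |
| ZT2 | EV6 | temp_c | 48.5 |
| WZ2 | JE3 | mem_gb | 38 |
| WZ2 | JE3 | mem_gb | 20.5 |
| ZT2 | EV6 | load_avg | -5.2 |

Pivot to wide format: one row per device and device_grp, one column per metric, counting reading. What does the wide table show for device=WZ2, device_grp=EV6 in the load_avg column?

4

Rows with device=WZ2, device_grp=EV6 and metric=load_avg: reading values are 56.1, 39.5, 27.9, 53.2.
4 rows match — count = 4.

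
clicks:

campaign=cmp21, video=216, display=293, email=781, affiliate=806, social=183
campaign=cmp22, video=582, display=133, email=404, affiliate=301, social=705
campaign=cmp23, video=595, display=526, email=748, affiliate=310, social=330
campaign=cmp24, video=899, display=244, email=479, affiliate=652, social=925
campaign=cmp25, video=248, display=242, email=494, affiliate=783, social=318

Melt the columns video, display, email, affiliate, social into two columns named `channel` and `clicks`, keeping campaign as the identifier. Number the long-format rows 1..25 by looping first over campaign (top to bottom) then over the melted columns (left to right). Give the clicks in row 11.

595

25 rows total (5 × 5). Row 11: index ⌊(11-1)/5⌋ = 2 into campaign → cmp23; (11-1) mod 5 = 0 into the melted columns → video.
So row 11 is (cmp23, video, 595); clicks = 595.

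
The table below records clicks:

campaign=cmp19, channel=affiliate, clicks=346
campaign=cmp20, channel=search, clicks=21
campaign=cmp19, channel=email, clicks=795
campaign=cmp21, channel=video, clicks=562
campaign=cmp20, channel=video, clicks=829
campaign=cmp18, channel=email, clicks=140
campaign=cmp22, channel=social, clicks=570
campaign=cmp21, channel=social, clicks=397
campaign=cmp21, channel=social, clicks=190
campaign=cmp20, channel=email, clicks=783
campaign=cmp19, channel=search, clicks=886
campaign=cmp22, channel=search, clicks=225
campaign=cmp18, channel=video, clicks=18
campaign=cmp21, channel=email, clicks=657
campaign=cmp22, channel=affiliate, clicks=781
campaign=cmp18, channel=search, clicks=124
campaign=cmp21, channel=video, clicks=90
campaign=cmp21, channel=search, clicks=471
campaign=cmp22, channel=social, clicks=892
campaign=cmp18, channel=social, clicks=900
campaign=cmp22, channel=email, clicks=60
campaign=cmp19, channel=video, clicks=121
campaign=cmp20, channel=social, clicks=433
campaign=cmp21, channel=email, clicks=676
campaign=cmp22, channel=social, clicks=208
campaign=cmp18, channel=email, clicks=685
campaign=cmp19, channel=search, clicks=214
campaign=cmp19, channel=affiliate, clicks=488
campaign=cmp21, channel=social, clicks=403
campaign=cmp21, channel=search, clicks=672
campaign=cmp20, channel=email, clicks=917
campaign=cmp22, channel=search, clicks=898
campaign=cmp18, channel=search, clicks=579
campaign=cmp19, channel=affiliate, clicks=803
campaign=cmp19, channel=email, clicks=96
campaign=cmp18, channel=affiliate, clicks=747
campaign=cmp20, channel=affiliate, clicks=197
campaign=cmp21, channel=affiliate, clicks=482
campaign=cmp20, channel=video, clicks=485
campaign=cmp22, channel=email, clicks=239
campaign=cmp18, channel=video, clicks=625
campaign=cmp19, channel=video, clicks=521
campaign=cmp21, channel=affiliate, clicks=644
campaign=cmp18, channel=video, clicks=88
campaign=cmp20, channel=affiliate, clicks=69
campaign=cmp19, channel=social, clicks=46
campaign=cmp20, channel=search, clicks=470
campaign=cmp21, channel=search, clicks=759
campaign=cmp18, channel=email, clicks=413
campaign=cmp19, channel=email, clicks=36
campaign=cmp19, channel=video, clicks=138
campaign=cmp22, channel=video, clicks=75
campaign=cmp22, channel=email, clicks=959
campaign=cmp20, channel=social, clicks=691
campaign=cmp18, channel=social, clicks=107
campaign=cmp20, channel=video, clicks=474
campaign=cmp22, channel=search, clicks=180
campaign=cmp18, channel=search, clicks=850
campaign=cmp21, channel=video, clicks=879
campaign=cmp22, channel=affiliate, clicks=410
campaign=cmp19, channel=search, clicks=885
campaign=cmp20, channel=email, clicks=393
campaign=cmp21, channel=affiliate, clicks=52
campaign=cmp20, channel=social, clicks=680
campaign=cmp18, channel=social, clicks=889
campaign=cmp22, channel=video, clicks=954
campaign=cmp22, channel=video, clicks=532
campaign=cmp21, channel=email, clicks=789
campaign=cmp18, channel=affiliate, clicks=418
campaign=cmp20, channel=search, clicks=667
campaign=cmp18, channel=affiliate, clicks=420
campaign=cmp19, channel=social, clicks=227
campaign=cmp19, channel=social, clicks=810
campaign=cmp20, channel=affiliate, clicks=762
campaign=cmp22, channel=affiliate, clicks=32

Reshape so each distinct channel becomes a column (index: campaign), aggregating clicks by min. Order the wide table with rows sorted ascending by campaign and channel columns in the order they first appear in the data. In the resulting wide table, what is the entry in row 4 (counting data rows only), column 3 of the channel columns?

With rows sorted ascending by campaign, row 4 is campaign=cmp21. channel columns in first-appearance order: affiliate, search, email, video, social; column 3 is email.
Long rows with campaign=cmp21, channel=email: min(657, 676, 789) = 657.

657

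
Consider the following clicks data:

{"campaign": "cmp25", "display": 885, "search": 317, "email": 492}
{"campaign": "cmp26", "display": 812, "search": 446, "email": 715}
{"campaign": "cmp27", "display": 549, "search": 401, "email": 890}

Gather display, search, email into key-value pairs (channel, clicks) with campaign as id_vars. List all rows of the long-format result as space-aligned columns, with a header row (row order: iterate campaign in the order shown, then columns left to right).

Each (campaign, column) pair becomes one row: 3 × 3 = 9 rows.
For example, (cmp25, display) → clicks=885.

campaign  channel  clicks
cmp25     display  885   
cmp25     search   317   
cmp25     email    492   
cmp26     display  812   
cmp26     search   446   
cmp26     email    715   
cmp27     display  549   
cmp27     search   401   
cmp27     email    890   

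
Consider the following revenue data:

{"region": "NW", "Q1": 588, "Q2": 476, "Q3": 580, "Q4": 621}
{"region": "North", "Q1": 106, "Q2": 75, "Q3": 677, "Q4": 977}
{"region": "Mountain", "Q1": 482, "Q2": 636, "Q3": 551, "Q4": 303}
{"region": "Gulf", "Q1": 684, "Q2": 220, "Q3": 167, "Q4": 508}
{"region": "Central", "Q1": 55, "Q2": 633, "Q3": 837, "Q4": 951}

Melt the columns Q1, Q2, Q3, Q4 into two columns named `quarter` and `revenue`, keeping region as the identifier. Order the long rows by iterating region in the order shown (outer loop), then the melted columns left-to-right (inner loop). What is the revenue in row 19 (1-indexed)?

837

20 rows total (5 × 4). Row 19: index ⌊(19-1)/4⌋ = 4 into region → Central; (19-1) mod 4 = 2 into the melted columns → Q3.
So row 19 is (Central, Q3, 837); revenue = 837.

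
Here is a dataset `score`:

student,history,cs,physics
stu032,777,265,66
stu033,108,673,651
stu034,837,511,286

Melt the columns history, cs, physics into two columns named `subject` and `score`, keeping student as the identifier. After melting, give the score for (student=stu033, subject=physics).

651

Unpivoting turns each (student, wide-column) pair into one long row.
The wide cell at row stu033, column physics holds 651, so the long row (stu033, physics) has score=651.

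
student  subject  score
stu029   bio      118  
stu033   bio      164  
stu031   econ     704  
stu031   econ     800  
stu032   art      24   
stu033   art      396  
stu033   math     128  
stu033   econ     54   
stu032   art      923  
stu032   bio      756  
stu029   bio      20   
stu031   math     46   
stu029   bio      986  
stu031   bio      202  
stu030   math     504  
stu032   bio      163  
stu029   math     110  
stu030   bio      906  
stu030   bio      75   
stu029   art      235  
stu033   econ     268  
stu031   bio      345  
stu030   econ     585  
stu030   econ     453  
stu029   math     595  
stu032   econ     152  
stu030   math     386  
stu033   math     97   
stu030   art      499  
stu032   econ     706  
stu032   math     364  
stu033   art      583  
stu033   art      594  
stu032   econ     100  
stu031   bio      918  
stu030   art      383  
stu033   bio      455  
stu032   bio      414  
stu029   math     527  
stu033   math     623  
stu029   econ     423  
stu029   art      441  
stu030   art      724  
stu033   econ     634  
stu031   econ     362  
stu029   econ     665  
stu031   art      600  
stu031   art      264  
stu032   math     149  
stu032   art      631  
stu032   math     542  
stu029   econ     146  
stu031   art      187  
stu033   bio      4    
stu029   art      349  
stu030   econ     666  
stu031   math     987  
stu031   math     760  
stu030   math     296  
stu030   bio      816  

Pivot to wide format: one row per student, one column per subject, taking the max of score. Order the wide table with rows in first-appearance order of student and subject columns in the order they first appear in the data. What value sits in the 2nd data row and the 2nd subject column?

634

With rows in first-appearance order of student, row 2 is student=stu033. subject columns in first-appearance order: bio, econ, art, math; column 2 is econ.
Long rows with student=stu033, subject=econ: max(54, 268, 634) = 634.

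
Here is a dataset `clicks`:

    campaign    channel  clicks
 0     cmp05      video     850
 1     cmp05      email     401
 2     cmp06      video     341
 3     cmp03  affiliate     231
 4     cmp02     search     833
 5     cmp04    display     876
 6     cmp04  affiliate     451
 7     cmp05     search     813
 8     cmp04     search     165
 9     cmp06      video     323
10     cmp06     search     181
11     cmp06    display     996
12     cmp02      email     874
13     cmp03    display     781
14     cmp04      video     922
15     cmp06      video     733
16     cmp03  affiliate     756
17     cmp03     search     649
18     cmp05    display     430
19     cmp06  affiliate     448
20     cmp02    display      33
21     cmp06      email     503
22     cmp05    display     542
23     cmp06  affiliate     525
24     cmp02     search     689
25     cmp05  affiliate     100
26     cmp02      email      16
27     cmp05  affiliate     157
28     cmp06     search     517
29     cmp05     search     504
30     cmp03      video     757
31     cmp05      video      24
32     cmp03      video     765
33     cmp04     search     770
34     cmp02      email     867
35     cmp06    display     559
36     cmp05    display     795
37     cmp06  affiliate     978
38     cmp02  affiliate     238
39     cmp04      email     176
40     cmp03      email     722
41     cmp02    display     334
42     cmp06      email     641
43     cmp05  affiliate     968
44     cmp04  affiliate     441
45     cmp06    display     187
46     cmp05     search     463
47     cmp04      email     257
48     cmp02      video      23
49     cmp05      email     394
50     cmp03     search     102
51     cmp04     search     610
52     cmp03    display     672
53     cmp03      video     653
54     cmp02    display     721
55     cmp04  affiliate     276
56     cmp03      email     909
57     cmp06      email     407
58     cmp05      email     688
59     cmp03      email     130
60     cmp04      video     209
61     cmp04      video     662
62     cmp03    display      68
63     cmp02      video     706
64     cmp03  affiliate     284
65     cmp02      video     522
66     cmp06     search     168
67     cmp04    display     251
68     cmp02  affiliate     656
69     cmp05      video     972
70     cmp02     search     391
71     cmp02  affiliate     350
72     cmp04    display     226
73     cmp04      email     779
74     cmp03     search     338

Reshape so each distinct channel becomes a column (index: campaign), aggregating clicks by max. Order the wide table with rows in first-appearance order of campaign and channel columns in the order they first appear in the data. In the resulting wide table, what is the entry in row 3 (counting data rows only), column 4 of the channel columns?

649

With rows in first-appearance order of campaign, row 3 is campaign=cmp03. channel columns in first-appearance order: video, email, affiliate, search, display; column 4 is search.
Long rows with campaign=cmp03, channel=search: max(649, 102, 338) = 649.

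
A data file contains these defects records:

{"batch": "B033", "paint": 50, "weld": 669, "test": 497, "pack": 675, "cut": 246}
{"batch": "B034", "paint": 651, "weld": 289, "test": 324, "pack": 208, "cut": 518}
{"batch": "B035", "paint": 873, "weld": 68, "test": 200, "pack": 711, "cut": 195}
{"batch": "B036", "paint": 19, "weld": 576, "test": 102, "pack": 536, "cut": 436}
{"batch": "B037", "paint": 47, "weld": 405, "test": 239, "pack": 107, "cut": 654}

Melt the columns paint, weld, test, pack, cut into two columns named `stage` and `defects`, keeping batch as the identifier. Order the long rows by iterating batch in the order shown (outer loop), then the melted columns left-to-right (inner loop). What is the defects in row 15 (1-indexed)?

25 rows total (5 × 5). Row 15: index ⌊(15-1)/5⌋ = 2 into batch → B035; (15-1) mod 5 = 4 into the melted columns → cut.
So row 15 is (B035, cut, 195); defects = 195.

195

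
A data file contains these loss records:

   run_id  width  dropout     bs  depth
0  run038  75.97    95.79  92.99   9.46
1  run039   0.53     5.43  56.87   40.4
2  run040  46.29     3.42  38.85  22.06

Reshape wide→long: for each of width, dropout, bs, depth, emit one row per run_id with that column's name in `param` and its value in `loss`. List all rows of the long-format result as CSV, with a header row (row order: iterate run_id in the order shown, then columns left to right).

run_id,param,loss
run038,width,75.97
run038,dropout,95.79
run038,bs,92.99
run038,depth,9.46
run039,width,0.53
run039,dropout,5.43
run039,bs,56.87
run039,depth,40.4
run040,width,46.29
run040,dropout,3.42
run040,bs,38.85
run040,depth,22.06

Each (run_id, column) pair becomes one row: 3 × 4 = 12 rows.
For example, (run038, width) → loss=75.97.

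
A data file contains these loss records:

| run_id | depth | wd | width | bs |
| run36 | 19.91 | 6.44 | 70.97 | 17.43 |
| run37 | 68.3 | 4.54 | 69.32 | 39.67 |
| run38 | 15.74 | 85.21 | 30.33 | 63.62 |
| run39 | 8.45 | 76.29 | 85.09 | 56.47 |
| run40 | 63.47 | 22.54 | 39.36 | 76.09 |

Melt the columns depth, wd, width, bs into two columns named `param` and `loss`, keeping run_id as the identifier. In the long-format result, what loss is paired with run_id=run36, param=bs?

17.43

Unpivoting turns each (run_id, wide-column) pair into one long row.
The wide cell at row run36, column bs holds 17.43, so the long row (run36, bs) has loss=17.43.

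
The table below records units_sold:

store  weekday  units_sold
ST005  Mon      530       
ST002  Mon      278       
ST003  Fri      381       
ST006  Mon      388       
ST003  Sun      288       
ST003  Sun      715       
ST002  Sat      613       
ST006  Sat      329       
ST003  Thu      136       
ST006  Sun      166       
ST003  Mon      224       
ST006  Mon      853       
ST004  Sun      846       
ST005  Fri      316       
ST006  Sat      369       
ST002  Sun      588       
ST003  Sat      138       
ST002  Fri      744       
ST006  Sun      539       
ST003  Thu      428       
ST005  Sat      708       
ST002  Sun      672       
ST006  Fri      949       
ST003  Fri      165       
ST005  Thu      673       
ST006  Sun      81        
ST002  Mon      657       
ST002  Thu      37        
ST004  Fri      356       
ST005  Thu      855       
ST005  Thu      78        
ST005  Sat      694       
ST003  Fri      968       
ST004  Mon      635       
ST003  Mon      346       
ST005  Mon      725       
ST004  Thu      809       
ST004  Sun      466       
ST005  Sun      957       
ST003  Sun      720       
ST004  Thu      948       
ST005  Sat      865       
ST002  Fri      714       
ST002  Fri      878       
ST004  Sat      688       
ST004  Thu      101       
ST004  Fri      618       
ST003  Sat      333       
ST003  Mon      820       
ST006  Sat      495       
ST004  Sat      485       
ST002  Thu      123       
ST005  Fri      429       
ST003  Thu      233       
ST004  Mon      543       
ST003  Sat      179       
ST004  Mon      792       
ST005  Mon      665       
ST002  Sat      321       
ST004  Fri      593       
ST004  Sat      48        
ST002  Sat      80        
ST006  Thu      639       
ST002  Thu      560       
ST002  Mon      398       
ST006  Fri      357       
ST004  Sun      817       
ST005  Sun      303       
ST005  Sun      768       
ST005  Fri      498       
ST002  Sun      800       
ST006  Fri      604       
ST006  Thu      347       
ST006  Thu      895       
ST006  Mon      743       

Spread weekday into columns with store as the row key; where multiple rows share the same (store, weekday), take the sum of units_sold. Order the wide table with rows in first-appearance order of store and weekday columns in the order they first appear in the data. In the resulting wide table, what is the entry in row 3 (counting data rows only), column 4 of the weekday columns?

650

With rows in first-appearance order of store, row 3 is store=ST003. weekday columns in first-appearance order: Mon, Fri, Sun, Sat, Thu; column 4 is Sat.
Long rows with store=ST003, weekday=Sat: 138 + 333 + 179 = 650.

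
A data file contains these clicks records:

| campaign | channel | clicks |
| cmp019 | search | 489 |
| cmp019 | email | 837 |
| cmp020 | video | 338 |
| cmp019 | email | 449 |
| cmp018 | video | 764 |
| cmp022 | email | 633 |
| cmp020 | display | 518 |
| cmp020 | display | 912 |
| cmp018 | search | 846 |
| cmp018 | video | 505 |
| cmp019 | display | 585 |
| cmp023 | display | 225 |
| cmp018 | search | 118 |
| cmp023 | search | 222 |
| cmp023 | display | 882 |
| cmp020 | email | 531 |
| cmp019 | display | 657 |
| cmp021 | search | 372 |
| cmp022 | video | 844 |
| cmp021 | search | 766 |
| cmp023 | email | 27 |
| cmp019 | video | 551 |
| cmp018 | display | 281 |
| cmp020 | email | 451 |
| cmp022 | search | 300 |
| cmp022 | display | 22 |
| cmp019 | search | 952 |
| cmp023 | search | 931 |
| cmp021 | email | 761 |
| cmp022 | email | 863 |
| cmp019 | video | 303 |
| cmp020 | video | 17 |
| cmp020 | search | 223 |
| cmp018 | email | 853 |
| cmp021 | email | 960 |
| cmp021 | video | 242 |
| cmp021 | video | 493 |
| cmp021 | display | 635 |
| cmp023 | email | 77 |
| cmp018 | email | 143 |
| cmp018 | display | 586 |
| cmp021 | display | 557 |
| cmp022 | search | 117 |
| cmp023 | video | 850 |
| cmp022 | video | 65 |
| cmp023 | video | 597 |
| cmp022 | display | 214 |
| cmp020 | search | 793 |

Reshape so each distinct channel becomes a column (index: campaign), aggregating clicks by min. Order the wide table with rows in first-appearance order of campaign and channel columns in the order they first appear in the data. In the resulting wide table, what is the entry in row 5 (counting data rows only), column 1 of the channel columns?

With rows in first-appearance order of campaign, row 5 is campaign=cmp023. channel columns in first-appearance order: search, email, video, display; column 1 is search.
Long rows with campaign=cmp023, channel=search: min(222, 931) = 222.

222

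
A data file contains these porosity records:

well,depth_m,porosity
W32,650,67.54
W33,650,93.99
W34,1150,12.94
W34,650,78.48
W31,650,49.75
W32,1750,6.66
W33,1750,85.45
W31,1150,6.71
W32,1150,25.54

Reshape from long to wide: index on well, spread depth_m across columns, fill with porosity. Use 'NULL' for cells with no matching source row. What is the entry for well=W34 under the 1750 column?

No long-format row has well=W34 and depth_m=1750, so the cell is NULL.

NULL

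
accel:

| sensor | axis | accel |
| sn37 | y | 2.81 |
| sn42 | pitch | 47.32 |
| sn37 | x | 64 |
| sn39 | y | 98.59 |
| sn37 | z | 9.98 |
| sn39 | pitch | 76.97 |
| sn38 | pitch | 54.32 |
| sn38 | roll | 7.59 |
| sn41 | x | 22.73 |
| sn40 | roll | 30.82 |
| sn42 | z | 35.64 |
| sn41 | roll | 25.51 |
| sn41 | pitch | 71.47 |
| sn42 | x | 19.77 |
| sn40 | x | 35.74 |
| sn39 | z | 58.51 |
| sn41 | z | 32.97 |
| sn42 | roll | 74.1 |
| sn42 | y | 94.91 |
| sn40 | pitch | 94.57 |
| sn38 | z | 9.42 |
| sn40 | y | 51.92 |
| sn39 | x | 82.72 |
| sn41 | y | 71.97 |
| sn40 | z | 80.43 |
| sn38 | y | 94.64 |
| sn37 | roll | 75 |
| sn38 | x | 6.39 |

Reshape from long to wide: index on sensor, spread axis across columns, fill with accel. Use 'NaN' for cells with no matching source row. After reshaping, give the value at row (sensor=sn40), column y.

The long row with sensor=sn40, axis=y has accel=51.92.

51.92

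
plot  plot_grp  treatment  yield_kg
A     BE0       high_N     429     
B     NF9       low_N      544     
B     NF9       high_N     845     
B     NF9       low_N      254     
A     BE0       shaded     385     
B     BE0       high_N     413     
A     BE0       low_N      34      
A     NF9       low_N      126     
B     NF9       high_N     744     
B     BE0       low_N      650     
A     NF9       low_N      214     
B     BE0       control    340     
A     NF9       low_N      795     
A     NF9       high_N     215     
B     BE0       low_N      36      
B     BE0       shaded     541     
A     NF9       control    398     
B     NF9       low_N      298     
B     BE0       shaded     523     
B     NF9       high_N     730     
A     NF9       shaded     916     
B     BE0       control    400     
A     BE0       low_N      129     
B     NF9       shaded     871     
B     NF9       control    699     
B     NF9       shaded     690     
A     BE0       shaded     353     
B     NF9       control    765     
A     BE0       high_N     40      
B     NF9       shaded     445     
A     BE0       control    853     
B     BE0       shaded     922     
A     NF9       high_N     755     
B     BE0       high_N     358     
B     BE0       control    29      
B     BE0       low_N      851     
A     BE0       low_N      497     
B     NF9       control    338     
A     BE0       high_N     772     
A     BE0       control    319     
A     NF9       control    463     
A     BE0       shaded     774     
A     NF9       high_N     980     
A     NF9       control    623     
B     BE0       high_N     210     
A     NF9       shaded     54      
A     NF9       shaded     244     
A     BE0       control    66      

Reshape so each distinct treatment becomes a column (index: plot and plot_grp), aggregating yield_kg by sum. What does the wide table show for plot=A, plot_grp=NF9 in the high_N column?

1950

Rows with plot=A, plot_grp=NF9 and treatment=high_N: yield_kg values are 215, 755, 980.
215 + 755 + 980 = 1950.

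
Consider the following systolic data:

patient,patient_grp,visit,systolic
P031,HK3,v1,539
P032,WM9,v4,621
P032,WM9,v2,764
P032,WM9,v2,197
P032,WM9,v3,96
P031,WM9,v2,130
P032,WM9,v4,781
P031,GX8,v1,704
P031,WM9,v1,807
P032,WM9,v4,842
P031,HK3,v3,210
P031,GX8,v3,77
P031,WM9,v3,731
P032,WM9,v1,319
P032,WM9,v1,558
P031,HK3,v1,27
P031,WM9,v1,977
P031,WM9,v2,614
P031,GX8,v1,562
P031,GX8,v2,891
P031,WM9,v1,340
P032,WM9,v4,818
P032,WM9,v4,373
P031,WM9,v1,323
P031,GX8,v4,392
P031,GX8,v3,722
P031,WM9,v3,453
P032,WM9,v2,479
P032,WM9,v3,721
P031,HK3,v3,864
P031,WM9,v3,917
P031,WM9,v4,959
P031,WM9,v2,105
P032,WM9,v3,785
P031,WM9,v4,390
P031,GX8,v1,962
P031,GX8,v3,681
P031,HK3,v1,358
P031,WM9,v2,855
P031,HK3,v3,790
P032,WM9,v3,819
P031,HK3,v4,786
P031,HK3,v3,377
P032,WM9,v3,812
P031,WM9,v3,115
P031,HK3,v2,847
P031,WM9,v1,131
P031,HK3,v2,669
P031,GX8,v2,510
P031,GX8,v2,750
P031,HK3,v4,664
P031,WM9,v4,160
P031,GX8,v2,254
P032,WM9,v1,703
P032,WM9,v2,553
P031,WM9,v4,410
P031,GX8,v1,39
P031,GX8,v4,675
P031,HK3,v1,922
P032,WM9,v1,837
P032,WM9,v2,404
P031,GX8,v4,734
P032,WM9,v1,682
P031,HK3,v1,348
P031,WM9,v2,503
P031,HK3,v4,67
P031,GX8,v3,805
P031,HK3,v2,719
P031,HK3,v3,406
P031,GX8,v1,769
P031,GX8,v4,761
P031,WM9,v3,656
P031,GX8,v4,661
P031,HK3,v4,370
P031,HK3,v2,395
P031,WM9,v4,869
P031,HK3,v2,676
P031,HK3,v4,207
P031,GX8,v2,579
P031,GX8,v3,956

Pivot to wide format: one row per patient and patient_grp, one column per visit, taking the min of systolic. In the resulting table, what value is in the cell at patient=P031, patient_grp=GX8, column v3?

77

Rows with patient=P031, patient_grp=GX8 and visit=v3: systolic values are 77, 722, 681, 805, 956.
min(77, 722, 681, 805, 956) = 77.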